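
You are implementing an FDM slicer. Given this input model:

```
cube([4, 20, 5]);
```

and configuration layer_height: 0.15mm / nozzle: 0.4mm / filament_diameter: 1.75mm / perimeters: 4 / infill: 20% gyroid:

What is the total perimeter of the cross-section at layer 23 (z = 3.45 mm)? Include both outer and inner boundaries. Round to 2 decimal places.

At z = 3.45 mm: the cube (footprint 4×20) is included at this height (perimeter 48.00 mm). Overall, the cross-section is a single solid region. Total boundary length (outer) = 48.00 mm.

48.00 mm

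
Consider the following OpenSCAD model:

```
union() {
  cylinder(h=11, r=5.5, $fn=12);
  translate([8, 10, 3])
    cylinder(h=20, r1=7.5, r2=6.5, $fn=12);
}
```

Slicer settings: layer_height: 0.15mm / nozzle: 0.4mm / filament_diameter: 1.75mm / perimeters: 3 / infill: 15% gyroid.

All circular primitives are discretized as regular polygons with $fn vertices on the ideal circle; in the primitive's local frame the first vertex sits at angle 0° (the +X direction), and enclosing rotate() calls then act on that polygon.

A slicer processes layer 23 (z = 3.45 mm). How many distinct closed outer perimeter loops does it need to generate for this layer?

At z = 3.45 mm: the cylinder: section is a regular 12-gon, circumradius r=5.5; the cone at (8, 10): at t=0.023 of its height the radius interpolates to r₁+(r₂−r₁)t = 7.478, giving a regular 12-gon of that circumradius; Combining (union): the 2 present regions are separate (no shared area or edge), so areas and boundary lengths simply add and each stays a separate island — 2 connected regions. The result has 2 disconnected regions.

2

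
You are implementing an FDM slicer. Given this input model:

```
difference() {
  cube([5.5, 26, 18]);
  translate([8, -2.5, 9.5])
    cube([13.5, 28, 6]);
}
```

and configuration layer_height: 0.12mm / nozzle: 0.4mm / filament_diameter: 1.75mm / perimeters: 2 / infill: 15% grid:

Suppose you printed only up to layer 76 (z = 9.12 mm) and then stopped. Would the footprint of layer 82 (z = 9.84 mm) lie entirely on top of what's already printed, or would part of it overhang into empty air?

Compare the two slices. At z = 9.12: the 5.5×26 cube contributes its full rectangle (area 143.00 mm²); the cube at (8, -2.5) does not reach this height (z outside [9.5, 15.5]); Taking the first minus the rest: none of the subtracted shapes is present at this height, so the 5.5×26 cube is unchanged — area = 143.00 mm². At z = 9.84: the 5.5×26 cube contributes its full rectangle (area 143.00 mm²); the cube at (8, -2.5) is present — its section is the full 13.5×28 rectangle (area 378.00 mm²); Taking the first minus the rest: starting from the 5.5×26 cube (143.00 mm²), the 13.5×28 cube at (8, -2.5) misses the remaining region (no effect) — area = 143.00 mm². Checking containment: the cross-section at z = 9.84 is a subset of the cross-section at z = 9.12.

entirely on top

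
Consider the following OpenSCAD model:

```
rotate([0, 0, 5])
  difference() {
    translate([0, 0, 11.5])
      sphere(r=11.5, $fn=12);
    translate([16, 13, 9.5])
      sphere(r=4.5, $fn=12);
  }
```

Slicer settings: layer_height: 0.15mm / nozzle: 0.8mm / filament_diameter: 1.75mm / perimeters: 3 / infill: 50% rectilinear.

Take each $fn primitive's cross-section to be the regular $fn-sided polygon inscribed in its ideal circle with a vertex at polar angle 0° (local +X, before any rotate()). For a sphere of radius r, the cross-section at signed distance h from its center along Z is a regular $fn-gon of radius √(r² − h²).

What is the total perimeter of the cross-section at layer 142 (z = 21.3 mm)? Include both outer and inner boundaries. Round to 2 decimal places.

37.38 mm

At z = 21.3 mm: the sphere: section is a regular 12-gon, circumradius = √(r²−h²) = √(11.5²−9.8²) = 6.017 (perimeter = 2·12·6.017·sin(180°/12) = 37.38 mm); the sphere at (16, 13) does not reach this height (|z−center|=11.800 > r=4.5); After the difference (first − rest): none of the subtracted shapes is present at this height, so the r=11.5 sphere is unchanged — boundary = 37.38 mm; (rotated 5° about Z; rotation is an isometry so areas/perimeters/island counts are preserved). Overall, the cross-section is a single solid region. Total boundary length (outer) = 37.38 mm.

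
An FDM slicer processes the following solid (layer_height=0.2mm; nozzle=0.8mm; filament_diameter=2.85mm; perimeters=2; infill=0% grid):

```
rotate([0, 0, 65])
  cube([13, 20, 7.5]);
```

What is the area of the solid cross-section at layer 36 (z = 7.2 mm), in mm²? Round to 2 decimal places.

260.00 mm²

At z = 7.2 mm: the cube is present — its section is the full 13×20 rectangle (area 260.00 mm²); (whole slice rotated 65° about Z — lengths, areas and connectivity unchanged). Overall, the cross-section is a single solid region. Net area = 260.00 mm².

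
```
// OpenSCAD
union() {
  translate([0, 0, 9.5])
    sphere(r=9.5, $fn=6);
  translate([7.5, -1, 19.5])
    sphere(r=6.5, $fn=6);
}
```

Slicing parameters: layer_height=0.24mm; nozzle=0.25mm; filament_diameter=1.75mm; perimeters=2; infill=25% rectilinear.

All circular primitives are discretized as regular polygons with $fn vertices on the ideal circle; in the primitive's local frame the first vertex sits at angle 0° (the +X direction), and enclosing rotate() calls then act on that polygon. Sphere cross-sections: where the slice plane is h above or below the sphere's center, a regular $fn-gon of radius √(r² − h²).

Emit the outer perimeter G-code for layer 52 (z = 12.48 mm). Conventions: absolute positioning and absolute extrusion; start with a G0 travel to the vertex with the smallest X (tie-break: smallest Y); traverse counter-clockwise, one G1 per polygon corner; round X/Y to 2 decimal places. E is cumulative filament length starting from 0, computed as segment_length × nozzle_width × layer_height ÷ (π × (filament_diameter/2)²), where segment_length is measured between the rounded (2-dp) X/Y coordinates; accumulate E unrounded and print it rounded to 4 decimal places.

G0 X-9.02 Y0.00 Z12.48
G1 X-4.51 Y-7.81 E0.2250
G1 X4.51 Y-7.81 E0.4500
G1 X9.02 Y0.00 E0.6749
G1 X4.51 Y7.81 E0.8999
G1 X-4.51 Y7.81 E1.1249
G1 X-9.02 Y0.00 E1.3499

At z = 12.48 mm: the sphere: section is a regular 6-gon, circumradius = √(r²−h²) = √(9.5²−2.98²) = 9.021; the sphere at (7.5, -1) is absent (|z−center|=7.020 > r=6.5); Combining (union): only the r=9.5 sphere is present, so the union is just that shape — 1 connected region. The outline is a single polygon with 6 vertices. Extrusion per mm of travel: 0.25 × 0.24 / (π × 0.875²) = 0.024945. Accumulating E over each segment gives final E = 1.3499.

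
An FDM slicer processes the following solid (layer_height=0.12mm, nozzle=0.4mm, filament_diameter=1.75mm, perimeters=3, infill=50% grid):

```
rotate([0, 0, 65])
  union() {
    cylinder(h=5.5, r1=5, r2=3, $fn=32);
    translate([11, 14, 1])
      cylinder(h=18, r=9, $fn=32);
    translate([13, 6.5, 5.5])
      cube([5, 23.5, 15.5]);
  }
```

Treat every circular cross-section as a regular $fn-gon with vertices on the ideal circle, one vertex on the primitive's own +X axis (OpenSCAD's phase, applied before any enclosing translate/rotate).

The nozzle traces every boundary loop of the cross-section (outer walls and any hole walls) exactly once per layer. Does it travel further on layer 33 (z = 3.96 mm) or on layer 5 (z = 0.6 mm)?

layer 33 (z = 3.96 mm)

Layer 33 (z = 3.96): the cone contributes a regular 32-gon of circumradius 3.560 (interpolated between r1=5 and r2=3 at t=0.720) (perimeter = 2·32·3.560·sin(180°/32) = 22.33 mm); the r=9 cylinder at (11, 14) contributes a regular 32-gon of circumradius 9 (perimeter = 2·32·9.000·sin(180°/32) = 56.46 mm); the cube at (13, 6.5) does not reach this height (z outside [5.5, 21]); Merging all regions: the 2 present regions are separate (no shared area or edge), so areas and boundary lengths simply add and each stays a separate island — boundary = 78.79 mm; (whole slice rotated 65° about Z — lengths, areas and connectivity unchanged). So its perimeter = 78.79 mm. Layer 5 (z = 0.6): the cone contributes a regular 32-gon of circumradius 4.782 (interpolated between r1=5 and r2=3 at t=0.109) (perimeter = 2·32·4.782·sin(180°/32) = 30.00 mm); the cylinder at (11, 14) is absent (z outside [1, 19]); the cube at (13, 6.5) is not intersected at this z (z outside [5.5, 21]); Taking the union: only the cone is present, so the union is just that shape — boundary = 30.00 mm; (whole slice rotated 65° about Z — lengths, areas and connectivity unchanged). So its perimeter = 30.00 mm. Layer 33 is larger (78.79 vs 30.00 mm).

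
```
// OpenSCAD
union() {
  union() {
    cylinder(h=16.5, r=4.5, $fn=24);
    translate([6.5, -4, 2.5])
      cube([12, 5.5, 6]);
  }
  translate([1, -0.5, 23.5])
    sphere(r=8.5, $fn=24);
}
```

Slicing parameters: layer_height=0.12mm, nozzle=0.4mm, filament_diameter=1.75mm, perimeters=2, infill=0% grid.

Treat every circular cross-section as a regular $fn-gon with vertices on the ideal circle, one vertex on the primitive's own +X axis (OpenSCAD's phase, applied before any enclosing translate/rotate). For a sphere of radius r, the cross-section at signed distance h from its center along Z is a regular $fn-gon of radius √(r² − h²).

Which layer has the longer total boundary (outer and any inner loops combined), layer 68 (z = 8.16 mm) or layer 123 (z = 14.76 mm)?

Layer 68 (z = 8.16): the r=4.5 cylinder gives a regular 24-gon of circumradius 4.5 (constant along its height) (perimeter = 2·24·4.500·sin(180°/24) = 28.19 mm); the cube at (6.5, -4) is present — its section is the full 12×5.5 rectangle (perimeter 35.00 mm); Taking the union: the 2 present regions are separate (no shared area or edge), so areas and boundary lengths simply add and each stays a separate island — boundary = 63.19 mm; the sphere at (1, -0.5) is not intersected at this z (|z−center|=15.340 > r=8.5); Merging all regions: only the result so far is present, so the union is just that shape — boundary = 63.19 mm. So its perimeter = 63.19 mm. Layer 123 (z = 14.76): the r=4.5 cylinder gives a regular 24-gon of circumradius 4.5 (constant along its height) (perimeter = 2·24·4.500·sin(180°/24) = 28.19 mm); the cube at (6.5, -4) is absent (z outside [2.5, 8.5]); Merging all regions: only the r=4.5 cylinder is present, so the union is just that shape — boundary = 28.19 mm; the sphere at (1, -0.5) is absent (|z−center|=8.740 > r=8.5); Combining (union): only the result so far is present, so the union is just that shape — boundary = 28.19 mm. So its perimeter = 28.19 mm. Layer 68 is larger (63.19 vs 28.19 mm).

layer 68 (z = 8.16 mm)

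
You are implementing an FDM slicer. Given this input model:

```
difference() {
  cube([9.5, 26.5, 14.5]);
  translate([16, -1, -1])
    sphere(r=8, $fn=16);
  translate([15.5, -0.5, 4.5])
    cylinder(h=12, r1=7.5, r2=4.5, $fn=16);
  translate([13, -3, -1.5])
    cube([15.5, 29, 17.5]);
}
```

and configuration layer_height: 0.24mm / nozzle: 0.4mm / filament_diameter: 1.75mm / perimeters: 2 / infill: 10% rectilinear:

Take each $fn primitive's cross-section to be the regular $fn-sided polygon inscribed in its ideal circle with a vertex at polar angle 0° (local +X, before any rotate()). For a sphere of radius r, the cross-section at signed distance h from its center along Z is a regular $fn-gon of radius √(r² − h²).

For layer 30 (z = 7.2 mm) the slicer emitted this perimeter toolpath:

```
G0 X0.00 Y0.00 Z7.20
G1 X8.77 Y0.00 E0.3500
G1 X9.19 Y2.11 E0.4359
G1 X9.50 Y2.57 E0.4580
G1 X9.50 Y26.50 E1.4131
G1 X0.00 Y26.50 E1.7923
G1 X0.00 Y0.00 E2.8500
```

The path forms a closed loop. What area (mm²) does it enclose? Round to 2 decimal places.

Apply the shoelace formula to the sequence of (X, Y) vertices; enclosed area = 250.58 mm².

250.58 mm²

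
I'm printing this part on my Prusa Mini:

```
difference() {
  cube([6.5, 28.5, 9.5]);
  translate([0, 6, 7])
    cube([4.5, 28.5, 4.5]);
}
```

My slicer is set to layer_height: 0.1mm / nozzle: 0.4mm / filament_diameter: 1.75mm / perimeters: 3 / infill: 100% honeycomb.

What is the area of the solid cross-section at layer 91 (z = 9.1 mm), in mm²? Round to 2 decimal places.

84.00 mm²

At z = 9.1 mm: the cube is present — its section is the full 6.5×28.5 rectangle (area 185.25 mm²); the cube at (0, 6) (footprint 4.5×28.5) is included at this height (area 128.25 mm²); Taking the first minus the rest: starting from the 6.5×28.5 cube (185.25 mm²), the 4.5×28.5 cube at (0, 6) partially overlaps it — only the 101.25 mm² overlap (of its 128.25 mm²) is removed, clipping the outline — area = 84.00 mm². Overall, the cross-section is a single solid region. Net area = 84.00 mm².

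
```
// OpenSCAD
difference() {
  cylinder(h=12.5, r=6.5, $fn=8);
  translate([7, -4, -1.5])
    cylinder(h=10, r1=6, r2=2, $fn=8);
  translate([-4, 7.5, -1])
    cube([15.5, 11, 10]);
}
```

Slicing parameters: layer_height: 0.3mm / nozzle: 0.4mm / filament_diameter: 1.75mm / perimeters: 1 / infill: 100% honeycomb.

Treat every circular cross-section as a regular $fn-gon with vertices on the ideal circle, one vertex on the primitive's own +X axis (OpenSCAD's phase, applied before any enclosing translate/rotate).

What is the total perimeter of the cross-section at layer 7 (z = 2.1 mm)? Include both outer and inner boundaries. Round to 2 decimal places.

40.41 mm

At z = 2.1 mm: the r=6.5 cylinder contributes a regular 8-gon of circumradius 6.5 (perimeter = 2·8·6.500·sin(180°/8) = 39.80 mm); the cone at (7, -4) (r1=6→r2=2) has section circumradius 4.560 here — a regular 8-gon (perimeter = 2·8·4.560·sin(180°/8) = 27.92 mm); the cube at (-4, 7.5) (footprint 15.5×11) is included at this height (perimeter 53.00 mm); Subtracting the remaining from the first: starting from the r=6.5 cylinder, the cone at (7, -4) partially overlaps it — only the 11.07 mm² overlap (of its 58.81 mm²) is removed, clipping the outline; the 15.5×11 cube at (-4, 7.5) misses the remaining region (no effect) — boundary = 40.41 mm. Overall, the cross-section is a single solid region. Total boundary length (outer) = 40.41 mm.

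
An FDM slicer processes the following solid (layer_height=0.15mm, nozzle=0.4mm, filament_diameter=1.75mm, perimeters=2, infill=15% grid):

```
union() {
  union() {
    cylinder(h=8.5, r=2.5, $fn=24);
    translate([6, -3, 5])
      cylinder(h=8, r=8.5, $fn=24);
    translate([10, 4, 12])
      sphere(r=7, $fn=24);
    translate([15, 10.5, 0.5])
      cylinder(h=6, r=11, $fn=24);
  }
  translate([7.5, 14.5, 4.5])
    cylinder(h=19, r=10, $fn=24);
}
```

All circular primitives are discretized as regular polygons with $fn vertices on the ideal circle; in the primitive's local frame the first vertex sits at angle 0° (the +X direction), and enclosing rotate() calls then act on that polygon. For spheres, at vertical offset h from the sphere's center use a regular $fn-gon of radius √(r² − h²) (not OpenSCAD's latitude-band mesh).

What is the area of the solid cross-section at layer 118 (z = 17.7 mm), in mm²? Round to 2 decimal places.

At z = 17.7 mm: the cylinder is not intersected at this z (z outside [0, 8.5]); the cylinder at (6, -3) is not intersected at this z (z outside [5, 13]); the r=7 sphere at (10, 4) contributes a regular 24-gon of circumradius √(7²−5.7²) = 4.063 (area = (24/2)·4.063²·sin(360°/24) = 51.28 mm²); the cylinder at (15, 10.5) is not intersected at this z (z outside [0.5, 6.5]); Taking the union: only the r=7 sphere at (10, 4) is present, so the union is just that shape — area = 51.28 mm²; the r=10 cylinder at (7.5, 14.5) contributes a regular 24-gon of circumradius 10 (area = (24/2)·10.000²·sin(360°/24) = 310.58 mm²); Combining (union): the regions partially overlap — summed areas 361.86 mm² minus the doubly-counted overlap 16.87 mm² gives 344.99 mm² — area = 344.99 mm². Overall, the cross-section is a single solid region. Net area = 344.99 mm².

344.99 mm²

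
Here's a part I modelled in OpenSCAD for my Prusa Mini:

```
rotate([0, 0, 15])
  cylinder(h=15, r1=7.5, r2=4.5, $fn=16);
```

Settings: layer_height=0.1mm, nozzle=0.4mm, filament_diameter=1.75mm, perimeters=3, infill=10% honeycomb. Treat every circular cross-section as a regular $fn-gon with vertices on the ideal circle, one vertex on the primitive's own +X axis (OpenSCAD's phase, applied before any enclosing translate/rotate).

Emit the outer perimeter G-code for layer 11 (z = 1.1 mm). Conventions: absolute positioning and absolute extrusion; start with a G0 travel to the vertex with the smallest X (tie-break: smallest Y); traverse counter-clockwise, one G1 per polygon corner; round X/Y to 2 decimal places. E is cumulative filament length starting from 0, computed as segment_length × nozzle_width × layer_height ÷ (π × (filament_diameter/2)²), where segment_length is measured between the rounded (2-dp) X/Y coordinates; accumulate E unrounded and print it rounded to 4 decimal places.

At z = 1.1 mm: the cone (r1=7.5→r2=4.5) has section circumradius 7.280 here — a regular 16-gon; (rotated 15° about Z; rotation is an isometry so areas/perimeters/island counts are preserved). The outline is a single polygon with 16 vertices. Extrusion per mm of travel: 0.4 × 0.1 / (π × 0.875²) = 0.016630. Accumulating E over each segment gives final E = 0.7557.

G0 X-7.22 Y0.95 Z1.10
G1 X-7.03 Y-1.88 E0.0472
G1 X-5.78 Y-4.43 E0.0944
G1 X-3.64 Y-6.30 E0.1417
G1 X-0.95 Y-7.22 E0.1889
G1 X1.88 Y-7.03 E0.2361
G1 X4.43 Y-5.78 E0.2833
G1 X6.30 Y-3.64 E0.3306
G1 X7.22 Y-0.95 E0.3779
G1 X7.03 Y1.88 E0.4250
G1 X5.78 Y4.43 E0.4723
G1 X3.64 Y6.30 E0.5195
G1 X0.95 Y7.22 E0.5668
G1 X-1.88 Y7.03 E0.6140
G1 X-4.43 Y5.78 E0.6612
G1 X-6.30 Y3.64 E0.7085
G1 X-7.22 Y0.95 E0.7557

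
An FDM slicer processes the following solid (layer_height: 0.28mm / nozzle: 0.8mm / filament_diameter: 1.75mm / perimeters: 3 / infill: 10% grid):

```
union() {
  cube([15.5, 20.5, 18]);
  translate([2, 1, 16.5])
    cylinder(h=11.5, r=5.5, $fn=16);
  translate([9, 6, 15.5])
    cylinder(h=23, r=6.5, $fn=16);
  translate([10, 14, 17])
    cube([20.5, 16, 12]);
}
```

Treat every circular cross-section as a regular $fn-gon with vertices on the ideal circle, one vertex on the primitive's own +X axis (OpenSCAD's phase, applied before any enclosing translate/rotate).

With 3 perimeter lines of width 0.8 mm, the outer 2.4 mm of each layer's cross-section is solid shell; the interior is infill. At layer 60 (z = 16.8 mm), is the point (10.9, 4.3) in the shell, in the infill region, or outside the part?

At z = 16.8 mm: the cube is present — its section is the full 15.5×20.5 rectangle; the r=5.5 cylinder at (2, 1) contributes a regular 16-gon of circumradius 5.5; the cylinder at (9, 6): section is a regular 16-gon, circumradius r=6.5; the cube at (10, 14) is absent (z outside [17, 29]); Combining (union): the regions partially overlap (shared area 169.31 mm²), so overlapping operands fuse into one piece — 1 connected region. Overall, the cross-section is a single solid region. The nearest boundary edge runs (15.50, 0.00)→(11.50, 0.00); distance from the point to it = 4.34 mm. The point is inside the cross-section and 4.34 mm from the nearest boundary — more than the 2.4 mm shell width (3 × 0.8), so it's in the infill interior.

infill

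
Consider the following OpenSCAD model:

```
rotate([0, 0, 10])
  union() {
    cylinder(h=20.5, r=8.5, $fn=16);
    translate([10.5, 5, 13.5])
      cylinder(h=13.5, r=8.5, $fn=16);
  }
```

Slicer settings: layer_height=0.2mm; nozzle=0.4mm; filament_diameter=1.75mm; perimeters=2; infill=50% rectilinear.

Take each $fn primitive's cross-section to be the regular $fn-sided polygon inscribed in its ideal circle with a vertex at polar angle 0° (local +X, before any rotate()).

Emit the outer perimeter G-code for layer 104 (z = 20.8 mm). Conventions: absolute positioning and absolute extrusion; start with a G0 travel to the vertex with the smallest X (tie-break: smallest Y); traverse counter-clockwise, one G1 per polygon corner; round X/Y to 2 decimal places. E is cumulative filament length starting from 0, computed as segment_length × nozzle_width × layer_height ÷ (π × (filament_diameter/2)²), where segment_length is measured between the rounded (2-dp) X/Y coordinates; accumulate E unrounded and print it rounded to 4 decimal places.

At z = 20.8 mm: the cylinder is absent (z outside [0, 20.5]); the r=8.5 cylinder at (10.5, 5) contributes a regular 16-gon of circumradius 8.5; Taking the union: only the r=8.5 cylinder at (10.5, 5) is present, so the union is just that shape — 1 connected region; (whole slice rotated 10° about Z — lengths, areas and connectivity unchanged). The outline is a single polygon with 16 vertices. Extrusion per mm of travel: 0.4 × 0.2 / (π × 0.875²) = 0.033260. Accumulating E over each segment gives final E = 1.7650.

G0 X1.10 Y5.27 Z20.80
G1 X2.30 Y2.18 E0.1103
G1 X4.60 Y-0.22 E0.2208
G1 X7.63 Y-1.55 E0.3309
G1 X10.95 Y-1.62 E0.4413
G1 X14.04 Y-0.42 E0.5516
G1 X16.44 Y1.87 E0.6619
G1 X17.77 Y4.91 E0.7723
G1 X17.84 Y8.22 E0.8824
G1 X16.64 Y11.31 E0.9926
G1 X14.35 Y13.71 E1.1030
G1 X11.31 Y15.05 E1.2135
G1 X8.00 Y15.12 E1.3236
G1 X4.91 Y13.92 E1.4338
G1 X2.51 Y11.62 E1.5444
G1 X1.17 Y8.59 E1.6546
G1 X1.10 Y5.27 E1.7650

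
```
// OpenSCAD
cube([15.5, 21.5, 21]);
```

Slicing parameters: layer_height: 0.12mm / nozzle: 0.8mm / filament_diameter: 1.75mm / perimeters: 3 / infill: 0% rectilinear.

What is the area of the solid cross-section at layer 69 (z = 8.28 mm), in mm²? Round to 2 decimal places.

333.25 mm²

At z = 8.28 mm: the cube is present — its section is the full 15.5×21.5 rectangle (area 333.25 mm²). Overall, the cross-section is a single solid region. Net area = 333.25 mm².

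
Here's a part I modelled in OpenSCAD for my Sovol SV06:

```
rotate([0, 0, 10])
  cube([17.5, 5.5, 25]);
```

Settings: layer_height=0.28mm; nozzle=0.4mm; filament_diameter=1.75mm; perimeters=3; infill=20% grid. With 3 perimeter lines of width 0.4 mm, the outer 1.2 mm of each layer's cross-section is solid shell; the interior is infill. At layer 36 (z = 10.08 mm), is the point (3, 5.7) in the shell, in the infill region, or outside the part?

shell

At z = 10.08 mm: the 17.5×5.5 cube contributes its full rectangle; (rotated 10° about Z; rotation is an isometry so areas/perimeters/island counts are preserved). Overall, the cross-section is a single solid region. Undo the 10° rotation: the query point maps to (3.944, 5.092) in the un-rotated model frame. The nearest boundary edge runs (17.50, 5.50)→(0.00, 5.50); distance from the point to it = 0.41 mm. The point is inside the cross-section, 0.41 mm from the nearest boundary — within the 1.2 mm shell band (3 × 0.4).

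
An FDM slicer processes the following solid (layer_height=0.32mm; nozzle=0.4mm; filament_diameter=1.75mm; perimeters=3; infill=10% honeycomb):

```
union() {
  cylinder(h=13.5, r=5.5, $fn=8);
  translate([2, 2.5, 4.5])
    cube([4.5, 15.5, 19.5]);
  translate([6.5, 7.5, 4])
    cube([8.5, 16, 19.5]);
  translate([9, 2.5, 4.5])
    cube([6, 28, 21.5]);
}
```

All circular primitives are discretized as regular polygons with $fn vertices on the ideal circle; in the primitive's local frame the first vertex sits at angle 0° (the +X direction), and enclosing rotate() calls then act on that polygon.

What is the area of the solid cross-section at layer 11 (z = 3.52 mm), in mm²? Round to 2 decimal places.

At z = 3.52 mm: the r=5.5 cylinder contributes a regular 8-gon of circumradius 5.5 (area = (8/2)·5.500²·sin(360°/8) = 85.56 mm²); the cube at (2, 2.5) does not reach this height (z outside [4.5, 24]); the cube at (6.5, 7.5) is not intersected at this z (z outside [4, 23.5]); the cube at (9, 2.5) does not reach this height (z outside [4.5, 26]); Combining (union): only the r=5.5 cylinder is present, so the union is just that shape — area = 85.56 mm². Overall, the cross-section is a single solid region. Net area = 85.56 mm².

85.56 mm²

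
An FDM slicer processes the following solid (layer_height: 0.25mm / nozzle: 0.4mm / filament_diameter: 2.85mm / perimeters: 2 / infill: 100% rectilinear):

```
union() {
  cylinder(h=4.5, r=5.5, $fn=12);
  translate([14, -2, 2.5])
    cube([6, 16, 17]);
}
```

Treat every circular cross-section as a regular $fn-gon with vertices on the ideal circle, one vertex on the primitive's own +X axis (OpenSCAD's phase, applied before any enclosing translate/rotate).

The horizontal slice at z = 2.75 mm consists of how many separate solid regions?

2

At z = 2.75 mm: the r=5.5 cylinder contributes a regular 12-gon of circumradius 5.5; the 6×16 cube at (14, -2) contributes its full rectangle; Combining (union): the 2 present regions are separate (no shared area or edge), so areas and boundary lengths simply add and each stays a separate island — 2 connected regions. The result has 2 disconnected regions.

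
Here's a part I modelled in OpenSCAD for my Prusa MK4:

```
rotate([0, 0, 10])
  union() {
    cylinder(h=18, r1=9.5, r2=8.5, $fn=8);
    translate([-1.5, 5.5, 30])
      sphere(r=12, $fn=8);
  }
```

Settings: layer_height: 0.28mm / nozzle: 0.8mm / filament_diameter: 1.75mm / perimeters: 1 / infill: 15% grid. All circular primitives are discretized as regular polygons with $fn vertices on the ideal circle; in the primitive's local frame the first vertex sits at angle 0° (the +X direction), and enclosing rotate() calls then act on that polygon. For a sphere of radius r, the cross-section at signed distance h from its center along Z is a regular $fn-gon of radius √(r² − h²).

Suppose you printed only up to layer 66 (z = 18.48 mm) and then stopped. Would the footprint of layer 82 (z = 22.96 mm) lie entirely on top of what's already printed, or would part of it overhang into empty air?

part overhangs

Compare the two slices. At z = 18.48: the cone is not intersected at this z (z outside [0, 18]); the r=12 sphere at (-1.5, 5.5) slices to a regular 8-gon of circumradius 3.360 (√(r²−h²) with h=11.52 from center) (area = (8/2)·3.360²·sin(360°/8) = 31.93 mm²); Merging all regions: only the r=12 sphere at (-1.5, 5.5) is present, so the union is just that shape — area = 31.93 mm²; (whole slice rotated 10° about Z — lengths, areas and connectivity unchanged). At z = 22.96: the cone is not intersected at this z (z outside [0, 18]); the r=12 sphere at (-1.5, 5.5) contributes a regular 8-gon of circumradius √(12²−7.04²) = 9.718 (area = (8/2)·9.718²·sin(360°/8) = 267.11 mm²); Combining (union): only the r=12 sphere at (-1.5, 5.5) is present, so the union is just that shape — area = 267.11 mm²; (rotated 10° about Z; rotation is an isometry so areas/perimeters/island counts are preserved). Checking containment: at z = 22.96 the cross-section extends beyond the z = 18.48 cross-section by about 235.18 mm².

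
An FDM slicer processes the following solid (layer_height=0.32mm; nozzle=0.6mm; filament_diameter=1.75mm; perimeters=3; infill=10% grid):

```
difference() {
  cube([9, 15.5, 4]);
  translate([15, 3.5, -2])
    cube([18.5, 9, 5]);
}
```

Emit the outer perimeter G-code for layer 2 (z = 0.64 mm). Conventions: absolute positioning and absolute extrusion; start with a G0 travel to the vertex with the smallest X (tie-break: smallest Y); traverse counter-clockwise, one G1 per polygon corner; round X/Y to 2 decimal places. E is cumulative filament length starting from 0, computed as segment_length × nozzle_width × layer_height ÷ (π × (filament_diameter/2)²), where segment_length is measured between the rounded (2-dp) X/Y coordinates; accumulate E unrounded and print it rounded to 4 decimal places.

At z = 0.64 mm: the 9×15.5 cube contributes its full rectangle; the cube at (15, 3.5) is present — its section is the full 18.5×9 rectangle; Taking the first minus the rest: starting from the 9×15.5 cube, the 18.5×9 cube at (15, 3.5) misses the remaining region (no effect) — 1 connected region. The outline is a single polygon with 4 vertices. Extrusion per mm of travel: 0.6 × 0.32 / (π × 0.875²) = 0.079824. Accumulating E over each segment gives final E = 3.9114.

G0 X0.00 Y0.00 Z0.64
G1 X9.00 Y0.00 E0.7184
G1 X9.00 Y15.50 E1.9557
G1 X0.00 Y15.50 E2.6741
G1 X0.00 Y0.00 E3.9114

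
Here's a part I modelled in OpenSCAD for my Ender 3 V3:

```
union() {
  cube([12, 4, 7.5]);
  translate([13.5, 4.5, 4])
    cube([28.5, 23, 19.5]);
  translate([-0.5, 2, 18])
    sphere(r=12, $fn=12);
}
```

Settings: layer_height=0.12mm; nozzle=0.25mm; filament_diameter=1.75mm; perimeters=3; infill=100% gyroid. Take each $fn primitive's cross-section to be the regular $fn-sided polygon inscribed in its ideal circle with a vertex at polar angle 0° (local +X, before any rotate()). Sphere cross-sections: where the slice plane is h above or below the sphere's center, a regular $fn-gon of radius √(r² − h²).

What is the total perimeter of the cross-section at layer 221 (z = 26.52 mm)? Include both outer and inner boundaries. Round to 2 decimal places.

At z = 26.52 mm: the cube does not reach this height (z outside [0, 7.5]); the cube at (13.5, 4.5) is absent (z outside [4, 23.5]); the r=12 sphere at (-0.5, 2) contributes a regular 12-gon of circumradius √(12²−8.52²) = 8.450 (perimeter = 2·12·8.450·sin(180°/12) = 52.49 mm); Combining (union): only the r=12 sphere at (-0.5, 2) is present, so the union is just that shape — boundary = 52.49 mm. Overall, the cross-section is a single solid region. Total boundary length (outer) = 52.49 mm.

52.49 mm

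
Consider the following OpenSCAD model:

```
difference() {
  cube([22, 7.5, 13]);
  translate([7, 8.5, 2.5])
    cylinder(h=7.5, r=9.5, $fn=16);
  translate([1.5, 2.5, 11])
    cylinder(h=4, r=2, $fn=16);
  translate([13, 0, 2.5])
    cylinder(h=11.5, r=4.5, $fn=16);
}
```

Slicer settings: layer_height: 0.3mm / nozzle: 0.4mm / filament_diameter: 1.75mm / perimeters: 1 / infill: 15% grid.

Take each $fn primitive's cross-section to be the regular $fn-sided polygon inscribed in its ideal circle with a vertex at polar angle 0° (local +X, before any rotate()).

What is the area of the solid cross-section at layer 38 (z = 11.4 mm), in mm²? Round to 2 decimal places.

At z = 11.4 mm: the cube is present — its section is the full 22×7.5 rectangle (area 165.00 mm²); the cylinder at (7, 8.5) does not reach this height (z outside [2.5, 10]); the cylinder at (1.5, 2.5): section is a regular 16-gon, circumradius r=2 (area = (16/2)·2.000²·sin(360°/16) = 12.25 mm²); the r=4.5 cylinder at (13, 0) gives a regular 16-gon of circumradius 4.5 (constant along its height) (area = (16/2)·4.500²·sin(360°/16) = 61.99 mm²); After the difference (first − rest): starting from the 22×7.5 cube (165.00 mm²), the r=2 cylinder at (1.5, 2.5) partially overlaps it — only the 11.42 mm² overlap (of its 12.25 mm²) is removed, clipping the outline; the r=4.5 cylinder at (13, 0) partially overlaps it — only the 31.00 mm² overlap (of its 61.99 mm²) is removed, clipping the outline — area = 122.59 mm². Overall, the cross-section is a single solid region. Net area = 122.59 mm².

122.59 mm²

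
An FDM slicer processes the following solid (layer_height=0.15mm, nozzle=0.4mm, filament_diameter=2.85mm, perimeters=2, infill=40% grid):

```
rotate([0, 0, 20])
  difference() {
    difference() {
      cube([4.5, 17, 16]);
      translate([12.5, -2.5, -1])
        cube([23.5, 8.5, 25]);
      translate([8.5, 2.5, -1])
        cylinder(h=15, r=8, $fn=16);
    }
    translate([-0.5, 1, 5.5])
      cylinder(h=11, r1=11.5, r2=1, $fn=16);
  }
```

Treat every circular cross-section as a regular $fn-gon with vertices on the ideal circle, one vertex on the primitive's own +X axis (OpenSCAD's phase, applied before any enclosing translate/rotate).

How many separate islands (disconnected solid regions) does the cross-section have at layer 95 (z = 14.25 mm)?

At z = 14.25 mm: the 4.5×17 cube contributes its full rectangle; the cube at (12.5, -2.5) (footprint 23.5×8.5) is included at this height; the cylinder at (8.5, 2.5) does not reach this height (z outside [-1, 14]); Subtracting the remaining from the first: starting from the 4.5×17 cube, the 23.5×8.5 cube at (12.5, -2.5) misses the remaining region (no effect) — 1 connected region; the cone at (-0.5, 1) (r1=11.5→r2=1) has section circumradius 3.148 here — a regular 16-gon; Subtracting the remaining from the first: starting from the result so far, the cone at (-0.5, 1) partially overlaps it — only the 8.58 mm² overlap (of its 30.33 mm²) is removed, clipping the outline — 1 connected region; (rotated 20° about Z; rotation is an isometry so areas/perimeters/island counts are preserved). Overall, the cross-section is a single solid region. Island count = 1.

1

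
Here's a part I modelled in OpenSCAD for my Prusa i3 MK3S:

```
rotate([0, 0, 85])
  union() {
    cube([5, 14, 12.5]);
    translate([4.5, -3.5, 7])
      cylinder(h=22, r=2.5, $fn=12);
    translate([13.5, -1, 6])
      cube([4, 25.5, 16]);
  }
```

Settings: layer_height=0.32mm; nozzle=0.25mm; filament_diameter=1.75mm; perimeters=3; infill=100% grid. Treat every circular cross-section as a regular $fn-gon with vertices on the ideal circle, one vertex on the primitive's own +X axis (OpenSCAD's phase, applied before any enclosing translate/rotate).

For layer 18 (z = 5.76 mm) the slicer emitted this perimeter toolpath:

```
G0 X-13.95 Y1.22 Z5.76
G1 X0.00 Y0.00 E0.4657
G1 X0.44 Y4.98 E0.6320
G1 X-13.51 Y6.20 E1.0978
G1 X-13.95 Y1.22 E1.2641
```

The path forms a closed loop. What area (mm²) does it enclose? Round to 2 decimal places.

Apply the shoelace formula to the sequence of (X, Y) vertices; enclosed area = 70.01 mm².

70.01 mm²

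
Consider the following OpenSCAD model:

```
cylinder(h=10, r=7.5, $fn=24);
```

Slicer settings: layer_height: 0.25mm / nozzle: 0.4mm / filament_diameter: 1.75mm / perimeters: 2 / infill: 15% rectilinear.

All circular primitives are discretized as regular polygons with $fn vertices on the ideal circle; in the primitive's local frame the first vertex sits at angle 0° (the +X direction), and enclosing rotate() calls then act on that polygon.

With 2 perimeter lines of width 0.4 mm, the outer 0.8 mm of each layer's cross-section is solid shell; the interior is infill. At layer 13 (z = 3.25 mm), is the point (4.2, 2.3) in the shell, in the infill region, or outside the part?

At z = 3.25 mm: the r=7.5 cylinder contributes a regular 24-gon of circumradius 7.5. Overall, the cross-section is a single solid region. The nearest boundary edge runs (7.24, 1.94)→(6.50, 3.75); distance from the point to it = 2.68 mm. The point is inside the cross-section and 2.68 mm from the nearest boundary — more than the 0.8 mm shell width (2 × 0.4), so it's in the infill interior.

infill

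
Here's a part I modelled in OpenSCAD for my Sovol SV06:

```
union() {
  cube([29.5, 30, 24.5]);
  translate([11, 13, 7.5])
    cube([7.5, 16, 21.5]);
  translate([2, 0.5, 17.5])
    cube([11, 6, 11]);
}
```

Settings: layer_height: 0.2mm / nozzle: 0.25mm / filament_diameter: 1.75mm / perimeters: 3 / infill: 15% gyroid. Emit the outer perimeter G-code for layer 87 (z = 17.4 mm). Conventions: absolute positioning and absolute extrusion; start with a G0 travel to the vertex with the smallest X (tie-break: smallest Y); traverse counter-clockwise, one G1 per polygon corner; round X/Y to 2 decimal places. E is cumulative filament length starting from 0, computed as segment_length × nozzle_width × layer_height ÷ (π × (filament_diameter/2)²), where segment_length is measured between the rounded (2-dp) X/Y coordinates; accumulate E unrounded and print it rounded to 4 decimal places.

G0 X0.00 Y0.00 Z17.40
G1 X29.50 Y0.00 E0.6132
G1 X29.50 Y30.00 E1.2369
G1 X0.00 Y30.00 E1.8501
G1 X0.00 Y0.00 E2.4737

At z = 17.4 mm: the cube is present — its section is the full 29.5×30 rectangle; the 7.5×16 cube at (11, 13) contributes its full rectangle; the cube at (2, 0.5) is not intersected at this z (z outside [17.5, 28.5]); Merging all regions: the 7.5×16 cube at (11, 13) lies entirely inside the 29.5×30 cube, so the union is just the 29.5×30 cube — 1 connected region. The outline is a single polygon with 4 vertices. Extrusion per mm of travel: 0.25 × 0.2 / (π × 0.875²) = 0.020788. Accumulating E over each segment gives final E = 2.4737.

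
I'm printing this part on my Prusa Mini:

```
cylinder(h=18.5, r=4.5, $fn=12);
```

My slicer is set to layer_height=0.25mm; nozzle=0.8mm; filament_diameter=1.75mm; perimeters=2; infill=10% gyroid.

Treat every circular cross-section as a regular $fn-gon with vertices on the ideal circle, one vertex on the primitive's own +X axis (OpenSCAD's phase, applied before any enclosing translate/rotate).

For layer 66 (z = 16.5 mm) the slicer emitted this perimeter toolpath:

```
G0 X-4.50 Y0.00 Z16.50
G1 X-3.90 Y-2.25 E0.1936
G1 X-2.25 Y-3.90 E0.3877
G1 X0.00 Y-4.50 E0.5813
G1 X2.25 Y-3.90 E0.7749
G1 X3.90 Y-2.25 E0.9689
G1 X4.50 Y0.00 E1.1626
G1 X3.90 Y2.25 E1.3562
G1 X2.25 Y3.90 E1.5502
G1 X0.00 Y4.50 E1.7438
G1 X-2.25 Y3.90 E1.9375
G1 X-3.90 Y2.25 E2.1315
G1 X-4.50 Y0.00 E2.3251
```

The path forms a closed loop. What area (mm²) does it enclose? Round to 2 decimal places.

Apply the shoelace formula to the sequence of (X, Y) vertices; enclosed area = 60.79 mm².

60.79 mm²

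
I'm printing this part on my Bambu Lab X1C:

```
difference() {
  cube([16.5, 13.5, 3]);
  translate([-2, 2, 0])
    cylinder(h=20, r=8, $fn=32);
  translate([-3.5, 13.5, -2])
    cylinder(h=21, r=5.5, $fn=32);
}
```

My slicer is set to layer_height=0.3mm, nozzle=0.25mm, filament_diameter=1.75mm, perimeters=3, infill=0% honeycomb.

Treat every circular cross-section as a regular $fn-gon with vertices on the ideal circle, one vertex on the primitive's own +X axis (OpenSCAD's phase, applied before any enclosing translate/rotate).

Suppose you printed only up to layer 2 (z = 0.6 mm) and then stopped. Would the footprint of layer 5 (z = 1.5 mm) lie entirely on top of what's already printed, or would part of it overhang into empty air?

entirely on top

Compare the two slices. At z = 0.6: the cube is present — its section is the full 16.5×13.5 rectangle (area 222.75 mm²); the cylinder at (-2, 2): section is a regular 32-gon, circumradius r=8 (area = (32/2)·8.000²·sin(360°/32) = 199.77 mm²); the cylinder at (-3.5, 13.5): section is a regular 32-gon, circumradius r=5.5 (area = (32/2)·5.500²·sin(360°/32) = 94.42 mm²); Subtracting the remaining from the first: starting from the 16.5×13.5 cube (222.75 mm²), the r=8 cylinder at (-2, 2) partially overlaps it — only the 45.94 mm² overlap (of its 199.77 mm²) is removed, clipping the outline; the r=5.5 cylinder at (-3.5, 13.5) partially overlaps it — only the 5.74 mm² overlap (of its 94.42 mm²) is removed, clipping the outline — area = 171.07 mm². At z = 1.5: the 16.5×13.5 cube contributes its full rectangle (area 222.75 mm²); the r=8 cylinder at (-2, 2) contributes a regular 32-gon of circumradius 8 (area = (32/2)·8.000²·sin(360°/32) = 199.77 mm²); the cylinder at (-3.5, 13.5): section is a regular 32-gon, circumradius r=5.5 (area = (32/2)·5.500²·sin(360°/32) = 94.42 mm²); Taking the first minus the rest: starting from the 16.5×13.5 cube (222.75 mm²), the r=8 cylinder at (-2, 2) partially overlaps it — only the 45.94 mm² overlap (of its 199.77 mm²) is removed, clipping the outline; the r=5.5 cylinder at (-3.5, 13.5) partially overlaps it — only the 5.74 mm² overlap (of its 94.42 mm²) is removed, clipping the outline — area = 171.07 mm². Checking containment: the cross-section at z = 1.5 is a subset of the cross-section at z = 0.6.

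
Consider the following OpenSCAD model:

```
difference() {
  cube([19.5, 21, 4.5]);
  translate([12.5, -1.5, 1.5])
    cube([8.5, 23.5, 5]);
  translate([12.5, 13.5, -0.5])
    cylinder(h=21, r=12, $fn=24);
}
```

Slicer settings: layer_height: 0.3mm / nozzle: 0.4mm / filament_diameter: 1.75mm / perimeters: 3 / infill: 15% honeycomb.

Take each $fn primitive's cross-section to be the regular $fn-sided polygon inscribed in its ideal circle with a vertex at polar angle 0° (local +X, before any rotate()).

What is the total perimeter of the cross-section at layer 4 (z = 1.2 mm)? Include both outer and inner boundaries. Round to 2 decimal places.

At z = 1.2 mm: the cube is present — its section is the full 19.5×21 rectangle (perimeter 81.00 mm); the cube at (12.5, -1.5) is absent (z outside [1.5, 6.5]); the r=12 cylinder at (12.5, 13.5) contributes a regular 24-gon of circumradius 12 (perimeter = 2·24·12.000·sin(180°/24) = 75.18 mm); Subtracting the remaining from the first: starting from the 19.5×21 cube, the r=12 cylinder at (12.5, 13.5) partially overlaps it — only the 325.94 mm² overlap (of its 447.24 mm²) is removed, clipping the outline — boundary = 82.11 mm. Overall, the cross-section is a single solid region. Total boundary length (outer) = 82.11 mm.

82.11 mm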